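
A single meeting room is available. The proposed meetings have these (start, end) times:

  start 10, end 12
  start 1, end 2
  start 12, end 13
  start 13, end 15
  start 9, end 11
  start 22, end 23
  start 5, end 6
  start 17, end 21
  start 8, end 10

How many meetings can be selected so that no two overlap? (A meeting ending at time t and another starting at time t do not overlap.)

Greedy by earliest finish: after sorting by end time, pick each interval compatible with the last pick.
Sorted by end: (1,2)  (5,6)  (8,10)  (9,11)  (10,12)  (12,13)  (13,15)  (17,21)  (22,23)
take (1,2); take (5,6); take (8,10); skip (9,11); take (10,12); take (12,13); take (13,15); take (17,21); take (22,23).
Selected 8 meetings.

8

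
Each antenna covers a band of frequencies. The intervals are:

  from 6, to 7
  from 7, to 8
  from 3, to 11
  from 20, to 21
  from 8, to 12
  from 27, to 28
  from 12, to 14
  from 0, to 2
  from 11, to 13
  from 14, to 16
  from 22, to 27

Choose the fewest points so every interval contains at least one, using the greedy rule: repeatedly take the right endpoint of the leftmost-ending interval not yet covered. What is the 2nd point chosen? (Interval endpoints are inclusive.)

7

Sort by right endpoint; whenever an interval is uncovered, place a point at its right end.
Sorted: [0,2] [6,7] [7,8] [3,11] [8,12] [11,13] [12,14] [14,16] [20,21] [22,27] [27,28]
{[0,2]} hit by 2; {[6,7],[7,8],[3,11]} hit by 7; {[8,12],[11,13],[12,14]} hit by 12; {[14,16]} hit by 16; {[20,21]} hit by 21; {[22,27],[27,28]} hit by 27.
Points: 2, 7, 12, 16, 21, 27 (6 total).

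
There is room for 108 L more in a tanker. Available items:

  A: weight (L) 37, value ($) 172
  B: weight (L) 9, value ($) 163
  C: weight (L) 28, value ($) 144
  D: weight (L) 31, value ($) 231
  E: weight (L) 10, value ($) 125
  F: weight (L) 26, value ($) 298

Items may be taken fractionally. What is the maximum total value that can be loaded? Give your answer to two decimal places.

979.59

Greedy by value/weight ratio, highest first.
Ratios (sorted): B 18.11, E 12.50, F 11.46, D 7.45, C 5.14, A 4.65
take B (9 @ 163); take E (10 @ 125); take F (26 @ 298); take D (31 @ 231); take C (28 @ 144); take 4/37 of A → 18.59. Capacity used 108/108.
Total value = 979.59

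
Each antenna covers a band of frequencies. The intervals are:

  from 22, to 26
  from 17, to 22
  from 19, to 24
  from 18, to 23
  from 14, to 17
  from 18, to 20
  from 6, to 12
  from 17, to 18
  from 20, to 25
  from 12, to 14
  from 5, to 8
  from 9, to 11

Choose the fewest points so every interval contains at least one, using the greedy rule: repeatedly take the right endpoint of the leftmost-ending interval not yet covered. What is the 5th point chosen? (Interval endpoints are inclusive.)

24

By right end: [5,8]  [9,11]  [6,12]  [12,14]  [14,17]  [17,18]  [18,20]  [17,22]  [18,23]  [19,24]  [20,25]  [22,26]
[5,8] uncovered → point at 8; [9,11] uncovered → point at 11; [12,14] uncovered → point at 14; [17,18] uncovered → point at 18; [19,24] uncovered → point at 24.
Points: 8, 11, 14, 18, 24 (5 total).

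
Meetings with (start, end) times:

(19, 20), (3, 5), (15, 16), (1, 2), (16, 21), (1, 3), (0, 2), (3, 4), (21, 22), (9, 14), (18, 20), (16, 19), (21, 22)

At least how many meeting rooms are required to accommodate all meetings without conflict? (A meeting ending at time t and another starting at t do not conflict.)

The answer is the maximum number of intervals overlapping at any instant.
Events (time:±→running): 0:+→1 1:+→2 1:+→3 … peak 3.

3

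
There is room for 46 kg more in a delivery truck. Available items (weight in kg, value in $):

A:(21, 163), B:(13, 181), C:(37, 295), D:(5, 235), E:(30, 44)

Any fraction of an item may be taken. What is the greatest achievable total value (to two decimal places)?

639.24

Ratios (sorted): D 47.00, B 13.92, C 7.97, A 7.76, E 1.47
take D (5 @ 235); take B (13 @ 181); take 28/37 of C → 223.24. Capacity used 46/46.
Total value = 639.24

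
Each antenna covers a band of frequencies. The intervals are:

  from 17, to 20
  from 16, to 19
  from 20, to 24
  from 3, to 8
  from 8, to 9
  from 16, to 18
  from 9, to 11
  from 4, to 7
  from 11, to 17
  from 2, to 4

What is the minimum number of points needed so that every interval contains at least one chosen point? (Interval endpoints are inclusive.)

Sort by right endpoint; whenever an interval is uncovered, place a point at its right end.
By right end: [2,4]  [4,7]  [3,8]  [8,9]  [9,11]  [11,17]  [16,18]  [16,19]  [17,20]  [20,24]
[2,4] uncovered → point at 4; [8,9] uncovered → point at 9; [11,17] uncovered → point at 17; [20,24] uncovered → point at 24.
Points: 4, 9, 17, 24 (4 total).

4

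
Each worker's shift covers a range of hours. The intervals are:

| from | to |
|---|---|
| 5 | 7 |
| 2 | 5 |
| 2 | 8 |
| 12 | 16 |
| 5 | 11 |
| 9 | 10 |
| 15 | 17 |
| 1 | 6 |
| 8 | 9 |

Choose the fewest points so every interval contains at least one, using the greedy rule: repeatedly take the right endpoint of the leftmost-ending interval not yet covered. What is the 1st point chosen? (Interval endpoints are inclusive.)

5

Sort by right endpoint; whenever an interval is uncovered, place a point at its right end.
Sorted: [2,5] [1,6] [5,7] [2,8] [8,9] [9,10] [5,11] [12,16] [15,17]
{[2,5],[1,6],[5,7],[2,8]} hit by 5; {[8,9],[9,10],[5,11]} hit by 9; {[12,16],[15,17]} hit by 16.
Points: 5, 9, 16 (3 total).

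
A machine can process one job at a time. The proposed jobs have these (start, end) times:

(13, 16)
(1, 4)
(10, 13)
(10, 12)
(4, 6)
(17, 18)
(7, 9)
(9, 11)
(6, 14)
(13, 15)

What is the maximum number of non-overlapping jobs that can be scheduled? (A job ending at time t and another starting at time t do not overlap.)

6

By end time: (1,4), (4,6), (7,9), (9,11), (10,12), (10,13), (6,14), (13,15), (13,16), (17,18).
Pick (1,4); next start ≥ 4 → (4,6); next start ≥ 6 → (7,9); next start ≥ 9 → (9,11); next start ≥ 11 → (13,15); next start ≥ 15 → (17,18).
Selected 6 jobs.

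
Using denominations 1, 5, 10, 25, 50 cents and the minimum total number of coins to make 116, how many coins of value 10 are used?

116 − 2×50→16 − 1×10→6 − 1×5→1 − 1×1→0
Count of 10: 1

1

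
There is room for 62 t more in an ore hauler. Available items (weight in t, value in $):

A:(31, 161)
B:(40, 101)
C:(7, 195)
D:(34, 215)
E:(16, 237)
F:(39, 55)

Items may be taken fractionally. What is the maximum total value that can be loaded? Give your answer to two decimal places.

Ratios (sorted): C 27.86, E 14.81, D 6.32, A 5.19, B 2.52, F 1.41
take C (7 @ 195); take E (16 @ 237); take D (34 @ 215); take 5/31 of A → 25.97. Capacity used 62/62.
Total value = 672.97

672.97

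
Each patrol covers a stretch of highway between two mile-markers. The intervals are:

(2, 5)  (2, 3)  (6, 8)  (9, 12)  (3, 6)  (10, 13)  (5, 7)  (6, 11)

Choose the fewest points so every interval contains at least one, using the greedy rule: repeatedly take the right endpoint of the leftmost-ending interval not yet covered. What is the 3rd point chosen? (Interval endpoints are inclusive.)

By right end: [2,3]  [2,5]  [3,6]  [5,7]  [6,8]  [6,11]  [9,12]  [10,13]
[2,3] uncovered → point at 3; [5,7] uncovered → point at 7; [9,12] uncovered → point at 12.
Points: 3, 7, 12 (3 total).

12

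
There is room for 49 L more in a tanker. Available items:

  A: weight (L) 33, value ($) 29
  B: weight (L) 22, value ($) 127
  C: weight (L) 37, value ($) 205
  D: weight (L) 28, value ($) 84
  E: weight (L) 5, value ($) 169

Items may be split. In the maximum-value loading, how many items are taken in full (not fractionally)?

2

Ratios (sorted): E 33.80, B 5.77, C 5.54, D 3.00, A 0.88
take E (5 @ 169); take B (22 @ 127); take 22/37 of C → 121.89. Capacity used 49/49.
2 item(s) taken whole; one partial (take 22/37 of C).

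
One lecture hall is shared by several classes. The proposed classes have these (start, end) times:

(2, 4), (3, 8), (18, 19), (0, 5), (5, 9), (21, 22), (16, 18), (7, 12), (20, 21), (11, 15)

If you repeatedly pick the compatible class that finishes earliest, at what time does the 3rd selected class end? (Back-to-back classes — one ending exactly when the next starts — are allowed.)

15

Greedy by earliest finish: after sorting by end time, pick each interval compatible with the last pick.
By end time: (2,4), (0,5), (3,8), (5,9), (7,12), (11,15), (16,18), (18,19), (20,21), (21,22).
Pick (2,4); next start ≥ 4 → (5,9); next start ≥ 9 → (11,15); next start ≥ 15 → (16,18); next start ≥ 18 → (18,19); next start ≥ 19 → (20,21); next start ≥ 21 → (21,22).
Selected: (2,4) (5,9) (11,15) (16,18) (18,19) (20,21) (21,22)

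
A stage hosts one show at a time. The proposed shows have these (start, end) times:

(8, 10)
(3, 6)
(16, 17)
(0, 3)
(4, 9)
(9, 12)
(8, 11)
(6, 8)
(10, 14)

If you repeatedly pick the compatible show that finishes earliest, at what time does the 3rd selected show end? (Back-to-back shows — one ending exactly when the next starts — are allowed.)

Greedy by earliest finish: after sorting by end time, pick each interval compatible with the last pick.
By end time: (0,3), (3,6), (6,8), (4,9), (8,10), (8,11), (9,12), (10,14), (16,17).
Pick (0,3); next start ≥ 3 → (3,6); next start ≥ 6 → (6,8); next start ≥ 8 → (8,10); next start ≥ 10 → (10,14); next start ≥ 14 → (16,17).
Selected: (0,3) (3,6) (6,8) (8,10) (10,14) (16,17)

8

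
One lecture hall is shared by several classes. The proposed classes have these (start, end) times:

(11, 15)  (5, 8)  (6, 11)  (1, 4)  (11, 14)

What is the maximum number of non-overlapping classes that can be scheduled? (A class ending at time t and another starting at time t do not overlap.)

By end time: (1,4), (5,8), (6,11), (11,14), (11,15).
Pick (1,4); next start ≥ 4 → (5,8); next start ≥ 8 → (11,14).
Selected 3 classes.

3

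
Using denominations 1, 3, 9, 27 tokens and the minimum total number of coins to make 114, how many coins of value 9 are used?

0

Use the largest denomination that fits, subtract, and repeat.
114 = 4×27 + 2×3
Count of 9: 0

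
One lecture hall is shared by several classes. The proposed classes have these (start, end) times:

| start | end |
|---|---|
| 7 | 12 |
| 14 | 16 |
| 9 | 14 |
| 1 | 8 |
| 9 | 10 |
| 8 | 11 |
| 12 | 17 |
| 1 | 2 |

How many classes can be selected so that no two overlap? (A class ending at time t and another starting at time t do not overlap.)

Greedy by earliest finish: after sorting by end time, pick each interval compatible with the last pick.
Sorted by end: (1,2)  (1,8)  (9,10)  (8,11)  (7,12)  (9,14)  (14,16)  (12,17)
take (1,2); skip (1,8); take (9,10); skip (8,11); take (14,16).
Selected 3 classes.

3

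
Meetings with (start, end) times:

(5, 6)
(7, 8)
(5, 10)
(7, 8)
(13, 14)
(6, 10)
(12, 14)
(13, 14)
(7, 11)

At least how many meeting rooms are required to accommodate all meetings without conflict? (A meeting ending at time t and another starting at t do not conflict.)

starts: [5, 5, 6, 7, 7, 7, 12, 13, 13]
ends:   [6, 8, 8, 10, 10, 11, 14, 14, 14]
s5→1 s5→2 e6→1 s6→2 s7→3 s7→4 s7→5  — peak 5.

5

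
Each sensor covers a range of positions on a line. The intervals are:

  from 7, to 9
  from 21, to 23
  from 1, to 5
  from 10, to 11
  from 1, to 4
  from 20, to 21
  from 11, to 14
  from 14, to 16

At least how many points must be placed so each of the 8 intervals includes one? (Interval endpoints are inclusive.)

5

Sort by right endpoint; whenever an interval is uncovered, place a point at its right end.
By right end: [1,4]  [1,5]  [7,9]  [10,11]  [11,14]  [14,16]  [20,21]  [21,23]
[1,4] uncovered → point at 4; [7,9] uncovered → point at 9; [10,11] uncovered → point at 11; [14,16] uncovered → point at 16; [20,21] uncovered → point at 21.
Points: 4, 9, 11, 16, 21 (5 total).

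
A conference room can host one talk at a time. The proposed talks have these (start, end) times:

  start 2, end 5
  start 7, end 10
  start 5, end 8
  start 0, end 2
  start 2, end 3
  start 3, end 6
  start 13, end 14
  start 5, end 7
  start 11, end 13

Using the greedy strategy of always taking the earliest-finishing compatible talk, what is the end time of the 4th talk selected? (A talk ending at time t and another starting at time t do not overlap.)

10

Order by finish time; keep every interval that doesn't clash with the previous kept one.
Sorted by end: (0,2)  (2,3)  (2,5)  (3,6)  (5,7)  (5,8)  (7,10)  (11,13)  (13,14)
take (0,2); take (2,3); take (3,6); skip (5,8); take (7,10); take (11,13); take (13,14).
Selected: (0,2) (2,3) (3,6) (7,10) (11,13) (13,14)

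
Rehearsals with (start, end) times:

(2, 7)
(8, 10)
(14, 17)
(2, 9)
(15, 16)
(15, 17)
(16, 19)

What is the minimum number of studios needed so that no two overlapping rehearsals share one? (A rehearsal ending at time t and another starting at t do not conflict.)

Events (time:±→running): 2:+→1 2:+→2 7:-→1 8:+→2 9:-→1 10:-→0 14:+→1 15:+→2 15:+→3 … peak 3.

3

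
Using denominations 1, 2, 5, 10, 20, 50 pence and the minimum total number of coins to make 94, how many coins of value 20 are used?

2

Greedy: take as many of the largest coin as possible, then repeat with the remainder.
94 = 1×50 + 2×20 + 2×2
Count of 20: 2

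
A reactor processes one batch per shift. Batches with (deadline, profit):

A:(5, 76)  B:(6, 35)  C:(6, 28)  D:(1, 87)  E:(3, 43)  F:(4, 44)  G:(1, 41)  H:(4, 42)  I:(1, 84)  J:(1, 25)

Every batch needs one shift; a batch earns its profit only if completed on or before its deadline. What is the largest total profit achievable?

Profit order: D=87 I=84 A=76 F=44 E=43 H=42 G=41 B=35 C=28 J=25
Assign: D→slot 1, I skipped, A→slot 5, F→slot 4, E→slot 3, H→slot 2, G skipped, B→slot 6, C skipped, J skipped.
Slots: [1:D] [2:H] [3:E] [4:F] [5:A] [6:B]
Profit = 87 + 42 + 43 + 44 + 76 + 35 = 327

327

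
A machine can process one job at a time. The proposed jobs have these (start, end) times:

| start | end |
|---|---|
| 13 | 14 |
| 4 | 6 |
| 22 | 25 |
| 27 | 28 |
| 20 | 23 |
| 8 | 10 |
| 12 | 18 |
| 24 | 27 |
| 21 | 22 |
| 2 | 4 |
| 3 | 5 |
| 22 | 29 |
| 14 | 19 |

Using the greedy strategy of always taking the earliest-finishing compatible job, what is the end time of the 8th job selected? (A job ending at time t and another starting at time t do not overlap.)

Greedy by earliest finish: after sorting by end time, pick each interval compatible with the last pick.
Sorted by end: (2,4)  (3,5)  (4,6)  (8,10)  (13,14)  (12,18)  (14,19)  (21,22)  (20,23)  (22,25)  (24,27)  (27,28)  (22,29)
take (2,4); take (4,6); take (8,10); take (13,14); skip (12,18); take (14,19); take (21,22); skip (20,23); take (22,25); take (27,28).
Selected: (2,4) (4,6) (8,10) (13,14) (14,19) (21,22) (22,25) (27,28)

28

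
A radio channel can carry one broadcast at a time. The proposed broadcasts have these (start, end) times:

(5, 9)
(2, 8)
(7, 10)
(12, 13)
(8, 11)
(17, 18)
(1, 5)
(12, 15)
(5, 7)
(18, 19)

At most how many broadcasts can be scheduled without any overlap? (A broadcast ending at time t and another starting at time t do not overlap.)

6

Order by finish time; keep every interval that doesn't clash with the previous kept one.
Sorted by end: (1,5)  (5,7)  (2,8)  (5,9)  (7,10)  (8,11)  (12,13)  (12,15)  (17,18)  (18,19)
take (1,5); take (5,7); skip (2,8); take (7,10); take (12,13); take (17,18); take (18,19).
Selected 6 broadcasts.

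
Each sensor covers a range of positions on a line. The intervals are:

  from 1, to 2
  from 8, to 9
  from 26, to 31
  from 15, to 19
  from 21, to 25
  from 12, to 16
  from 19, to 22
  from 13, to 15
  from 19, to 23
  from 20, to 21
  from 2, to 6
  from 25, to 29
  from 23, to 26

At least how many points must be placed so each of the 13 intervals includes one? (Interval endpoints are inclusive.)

5

Sort by right endpoint; whenever an interval is uncovered, place a point at its right end.
By right end: [1,2]  [2,6]  [8,9]  [13,15]  [12,16]  [15,19]  [20,21]  [19,22]  [19,23]  [21,25]  [23,26]  [25,29]  [26,31]
[1,2] uncovered → point at 2; [8,9] uncovered → point at 9; [13,15] uncovered → point at 15; [20,21] uncovered → point at 21; [23,26] uncovered → point at 26.
Points: 2, 9, 15, 21, 26 (5 total).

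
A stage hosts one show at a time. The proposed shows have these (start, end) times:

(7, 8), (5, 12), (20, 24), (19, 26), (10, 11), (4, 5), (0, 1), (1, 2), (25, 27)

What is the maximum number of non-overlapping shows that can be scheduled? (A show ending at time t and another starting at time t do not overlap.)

7

Order by finish time; keep every interval that doesn't clash with the previous kept one.
Sorted by end: (0,1)  (1,2)  (4,5)  (7,8)  (10,11)  (5,12)  (20,24)  (19,26)  (25,27)
take (0,1); take (1,2); take (4,5); take (7,8); take (10,11); take (20,24); take (25,27).
Selected 7 shows.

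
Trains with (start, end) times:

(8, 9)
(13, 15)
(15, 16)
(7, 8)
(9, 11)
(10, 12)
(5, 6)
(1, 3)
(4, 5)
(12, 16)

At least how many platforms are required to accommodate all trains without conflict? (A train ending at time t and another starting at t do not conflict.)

Count concurrent intervals with a sweep; the peak is the room count.
starts: [1, 4, 5, 7, 8, 9, 10, 12, 13, 15]
ends:   [3, 5, 6, 8, 9, 11, 12, 15, 16, 16]
s1→1 e3→0 s4→1 e5→0 s5→1 e6→0 s7→1 e8→0 s8→1 e9→0 s9→1 s10→2  — peak 2.

2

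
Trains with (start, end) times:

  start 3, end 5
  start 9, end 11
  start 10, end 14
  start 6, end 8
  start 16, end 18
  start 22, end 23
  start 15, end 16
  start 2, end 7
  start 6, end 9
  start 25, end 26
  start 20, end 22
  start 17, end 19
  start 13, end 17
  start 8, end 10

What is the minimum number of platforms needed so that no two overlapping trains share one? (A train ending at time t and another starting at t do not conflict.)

3

starts: [2, 3, 6, 6, 8, 9, 10, 13, 15, 16, 17, 20, 22, 25]
ends:   [5, 7, 8, 9, 10, 11, 14, 16, 17, 18, 19, 22, 23, 26]
s2→1 s3→2 e5→1 s6→2 s6→3  — peak 3.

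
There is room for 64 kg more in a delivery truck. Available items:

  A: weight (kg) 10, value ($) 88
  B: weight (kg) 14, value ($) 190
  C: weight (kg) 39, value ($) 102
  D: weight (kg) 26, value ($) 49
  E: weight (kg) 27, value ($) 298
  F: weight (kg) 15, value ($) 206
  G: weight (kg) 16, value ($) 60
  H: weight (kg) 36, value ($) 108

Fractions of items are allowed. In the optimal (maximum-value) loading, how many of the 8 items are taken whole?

3

Sort by value per unit weight and fill in that order.
Ratios (sorted): F 13.73, B 13.57, E 11.04, A 8.80, G 3.75, H 3.00, C 2.62, D 1.88
take F (15 @ 206); take B (14 @ 190); take E (27 @ 298); take 8/10 of A → 70.40. Capacity used 64/64.
3 item(s) taken whole; one partial (take 8/10 of A).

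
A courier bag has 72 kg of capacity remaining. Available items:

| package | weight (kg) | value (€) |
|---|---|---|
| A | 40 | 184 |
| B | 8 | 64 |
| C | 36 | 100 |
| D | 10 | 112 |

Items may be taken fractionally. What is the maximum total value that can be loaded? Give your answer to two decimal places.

Ratios (sorted): D 11.20, B 8.00, A 4.60, C 2.78
take D (10 @ 112); take B (8 @ 64); take A (40 @ 184); take 14/36 of C → 38.89. Capacity used 72/72.
Total value = 398.89

398.89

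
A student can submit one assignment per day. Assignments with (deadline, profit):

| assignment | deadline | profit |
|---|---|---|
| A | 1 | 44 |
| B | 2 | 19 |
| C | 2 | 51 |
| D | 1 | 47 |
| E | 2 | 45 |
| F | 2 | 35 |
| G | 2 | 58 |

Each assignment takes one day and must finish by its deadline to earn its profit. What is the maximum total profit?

109

Take jobs in profit order; each goes to the latest open slot no later than its deadline.
By profit: G(d2,58), C(d2,51), D(d1,47), E(d2,45), A(d1,44), F(d2,35), B(d2,19)
G→slot 2; C→slot 1; D skipped; E skipped; A skipped; F skipped; B skipped.
Profit = 51 + 58 = 109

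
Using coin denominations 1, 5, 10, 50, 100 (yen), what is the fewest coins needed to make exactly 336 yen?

8

336 = 3×100 + 3×10 + 1×5 + 1×1
Total coins = 3 + 3 + 1 + 1 = 8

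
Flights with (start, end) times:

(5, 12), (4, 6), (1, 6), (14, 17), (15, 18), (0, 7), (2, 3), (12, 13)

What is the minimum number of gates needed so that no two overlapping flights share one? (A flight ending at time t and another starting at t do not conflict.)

Count concurrent intervals with a sweep; the peak is the room count.
Events (time:±→running): 0:+→1 1:+→2 2:+→3 3:-→2 4:+→3 5:+→4 … peak 4.

4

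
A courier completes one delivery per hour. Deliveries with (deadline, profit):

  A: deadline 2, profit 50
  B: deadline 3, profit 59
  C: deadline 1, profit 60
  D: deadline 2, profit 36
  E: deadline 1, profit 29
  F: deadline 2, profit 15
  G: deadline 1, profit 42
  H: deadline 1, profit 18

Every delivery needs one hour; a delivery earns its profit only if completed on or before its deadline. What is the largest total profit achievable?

By profit: C(d1,60), B(d3,59), A(d2,50), G(d1,42), D(d2,36), E(d1,29), H(d1,18), F(d2,15)
C→slot 1; B→slot 3; A→slot 2; G skipped; D skipped; E skipped; H skipped; F skipped.
Profit = 60 + 50 + 59 = 169

169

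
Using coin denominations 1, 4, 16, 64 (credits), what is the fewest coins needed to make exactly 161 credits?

Use the largest denomination that fits, subtract, and repeat.
161 = 2×64 + 2×16 + 1×1
Total coins = 2 + 2 + 1 = 5

5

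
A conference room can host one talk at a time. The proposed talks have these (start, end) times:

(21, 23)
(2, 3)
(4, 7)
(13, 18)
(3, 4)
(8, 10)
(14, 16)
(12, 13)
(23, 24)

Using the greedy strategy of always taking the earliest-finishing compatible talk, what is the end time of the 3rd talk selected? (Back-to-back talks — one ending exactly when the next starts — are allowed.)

7

By end time: (2,3), (3,4), (4,7), (8,10), (12,13), (14,16), (13,18), (21,23), (23,24).
Pick (2,3); next start ≥ 3 → (3,4); next start ≥ 4 → (4,7); next start ≥ 7 → (8,10); next start ≥ 10 → (12,13); next start ≥ 13 → (14,16); next start ≥ 16 → (21,23); next start ≥ 23 → (23,24).
Selected: (2,3) (3,4) (4,7) (8,10) (12,13) (14,16) (21,23) (23,24)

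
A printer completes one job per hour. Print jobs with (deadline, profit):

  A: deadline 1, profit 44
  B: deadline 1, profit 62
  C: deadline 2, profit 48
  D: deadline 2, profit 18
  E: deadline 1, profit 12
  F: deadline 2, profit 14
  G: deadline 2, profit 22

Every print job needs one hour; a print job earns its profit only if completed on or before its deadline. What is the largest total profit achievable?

110

Profit order: B=62 C=48 A=44 G=22 D=18 F=14 E=12
Assign: B→slot 1, C→slot 2, A skipped, G skipped, D skipped, F skipped, E skipped.
Slots: [1:B] [2:C]
Profit = 62 + 48 = 110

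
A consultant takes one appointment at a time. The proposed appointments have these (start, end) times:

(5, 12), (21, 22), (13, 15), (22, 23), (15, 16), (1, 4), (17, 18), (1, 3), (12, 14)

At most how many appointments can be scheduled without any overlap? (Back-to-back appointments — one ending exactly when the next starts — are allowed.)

Sort by end time and greedily take each interval whose start is ≥ the last chosen end.
By end time: (1,3), (1,4), (5,12), (12,14), (13,15), (15,16), (17,18), (21,22), (22,23).
Pick (1,3); next start ≥ 3 → (5,12); next start ≥ 12 → (12,14); next start ≥ 14 → (15,16); next start ≥ 16 → (17,18); next start ≥ 18 → (21,22); next start ≥ 22 → (22,23).
Selected 7 appointments.

7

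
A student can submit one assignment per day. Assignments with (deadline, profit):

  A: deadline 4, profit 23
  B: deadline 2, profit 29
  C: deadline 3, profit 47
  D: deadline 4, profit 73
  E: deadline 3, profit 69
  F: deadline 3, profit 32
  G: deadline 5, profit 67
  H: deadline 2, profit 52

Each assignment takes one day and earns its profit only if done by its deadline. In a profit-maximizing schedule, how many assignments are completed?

5

By profit: D(d4,73), E(d3,69), G(d5,67), H(d2,52), C(d3,47), F(d3,32), B(d2,29), A(d4,23)
D→slot 4; E→slot 3; G→slot 5; H→slot 2; C→slot 1; F skipped; B skipped; A skipped.
5 of 8 scheduled.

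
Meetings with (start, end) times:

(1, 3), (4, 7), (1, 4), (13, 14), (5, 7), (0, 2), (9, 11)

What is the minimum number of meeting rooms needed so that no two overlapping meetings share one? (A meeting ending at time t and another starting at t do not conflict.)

starts: [0, 1, 1, 4, 5, 9, 13]
ends:   [2, 3, 4, 7, 7, 11, 14]
s0→1 s1→2 s1→3  — peak 3.

3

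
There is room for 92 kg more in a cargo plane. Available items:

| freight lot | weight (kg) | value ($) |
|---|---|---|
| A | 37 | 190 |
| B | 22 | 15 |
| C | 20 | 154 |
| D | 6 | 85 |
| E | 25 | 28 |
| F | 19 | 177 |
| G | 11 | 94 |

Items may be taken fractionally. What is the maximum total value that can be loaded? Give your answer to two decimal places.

Greedy by value/weight ratio, highest first.
Ratios (sorted): D 14.17, F 9.32, G 8.55, C 7.70, A 5.14, E 1.12, B 0.68
take D (6 @ 85); take F (19 @ 177); take G (11 @ 94); take C (20 @ 154); take 36/37 of A → 184.86. Capacity used 92/92.
Total value = 694.86

694.86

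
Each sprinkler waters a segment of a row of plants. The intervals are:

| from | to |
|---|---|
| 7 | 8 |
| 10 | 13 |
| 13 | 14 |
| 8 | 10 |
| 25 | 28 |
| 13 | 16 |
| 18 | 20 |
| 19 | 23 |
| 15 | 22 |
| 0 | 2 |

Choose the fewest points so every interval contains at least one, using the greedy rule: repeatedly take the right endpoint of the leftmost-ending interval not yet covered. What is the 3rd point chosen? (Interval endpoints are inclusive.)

Sort by right endpoint; whenever an interval is uncovered, place a point at its right end.
By right end: [0,2]  [7,8]  [8,10]  [10,13]  [13,14]  [13,16]  [18,20]  [15,22]  [19,23]  [25,28]
[0,2] uncovered → point at 2; [7,8] uncovered → point at 8; [10,13] uncovered → point at 13; [18,20] uncovered → point at 20; [25,28] uncovered → point at 28.
Points: 2, 8, 13, 20, 28 (5 total).

13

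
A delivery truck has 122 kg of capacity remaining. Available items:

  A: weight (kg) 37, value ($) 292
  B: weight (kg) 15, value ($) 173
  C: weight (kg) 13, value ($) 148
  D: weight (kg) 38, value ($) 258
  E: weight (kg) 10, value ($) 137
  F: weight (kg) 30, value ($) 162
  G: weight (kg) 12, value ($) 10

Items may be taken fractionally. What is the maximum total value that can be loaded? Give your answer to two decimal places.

1056.60

Greedy by value/weight ratio, highest first.
Ratios (sorted): E 13.70, B 11.53, C 11.38, A 7.89, D 6.79, F 5.40, G 0.83
take E (10 @ 137); take B (15 @ 173); take C (13 @ 148); take A (37 @ 292); take D (38 @ 258); take 9/30 of F → 48.60. Capacity used 122/122.
Total value = 1056.60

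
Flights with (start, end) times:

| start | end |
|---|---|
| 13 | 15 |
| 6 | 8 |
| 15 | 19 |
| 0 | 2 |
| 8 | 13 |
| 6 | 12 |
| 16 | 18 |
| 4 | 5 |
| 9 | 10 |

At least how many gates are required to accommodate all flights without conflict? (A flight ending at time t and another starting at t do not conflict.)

The answer is the maximum number of intervals overlapping at any instant.
starts: [0, 4, 6, 6, 8, 9, 13, 15, 16]
ends:   [2, 5, 8, 10, 12, 13, 15, 18, 19]
s0→1 e2→0 s4→1 e5→0 s6→1 s6→2 e8→1 s8→2 s9→3  — peak 3.

3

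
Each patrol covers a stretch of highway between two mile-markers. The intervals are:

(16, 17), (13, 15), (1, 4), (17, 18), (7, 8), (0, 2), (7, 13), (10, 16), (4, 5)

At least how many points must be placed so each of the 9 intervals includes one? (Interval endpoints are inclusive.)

5

By right end: [0,2]  [1,4]  [4,5]  [7,8]  [7,13]  [13,15]  [10,16]  [16,17]  [17,18]
[0,2] uncovered → point at 2; [4,5] uncovered → point at 5; [7,8] uncovered → point at 8; [13,15] uncovered → point at 15; [16,17] uncovered → point at 17.
Points: 2, 5, 8, 15, 17 (5 total).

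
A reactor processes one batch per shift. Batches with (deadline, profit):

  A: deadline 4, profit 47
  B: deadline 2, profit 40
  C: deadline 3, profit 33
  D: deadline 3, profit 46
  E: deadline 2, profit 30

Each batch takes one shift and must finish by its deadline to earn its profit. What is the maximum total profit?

Profit order: A=47 D=46 B=40 C=33 E=30
Assign: A→slot 4, D→slot 3, B→slot 2, C→slot 1, E skipped.
Slots: [1:C] [2:B] [3:D] [4:A]
Profit = 33 + 40 + 46 + 47 = 166

166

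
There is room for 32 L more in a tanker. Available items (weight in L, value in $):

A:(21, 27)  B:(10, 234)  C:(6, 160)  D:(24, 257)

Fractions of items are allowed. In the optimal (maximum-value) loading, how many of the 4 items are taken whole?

2

Sort by value per unit weight and fill in that order.
Order: C (160/6=26.67) > B (234/10=23.40) > D (257/24=10.71) > A (27/21=1.29)
Fill: take C (6 @ 160) → take B (10 @ 234) → take 16/24 of D → 171.33; 32/32 used.
2 item(s) taken whole; one partial (take 16/24 of D).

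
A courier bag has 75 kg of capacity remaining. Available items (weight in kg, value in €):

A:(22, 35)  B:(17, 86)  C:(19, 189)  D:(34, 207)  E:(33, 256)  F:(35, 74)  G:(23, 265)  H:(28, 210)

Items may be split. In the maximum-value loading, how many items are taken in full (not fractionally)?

3

Order: G (265/23=11.52) > C (189/19=9.95) > E (256/33=7.76) > H (210/28=7.50) > D (207/34=6.09) > B (86/17=5.06) > F (74/35=2.11) > A (35/22=1.59)
Fill: take G (23 @ 265) → take C (19 @ 189) → take E (33 @ 256); 75/75 used.
3 item(s) taken whole.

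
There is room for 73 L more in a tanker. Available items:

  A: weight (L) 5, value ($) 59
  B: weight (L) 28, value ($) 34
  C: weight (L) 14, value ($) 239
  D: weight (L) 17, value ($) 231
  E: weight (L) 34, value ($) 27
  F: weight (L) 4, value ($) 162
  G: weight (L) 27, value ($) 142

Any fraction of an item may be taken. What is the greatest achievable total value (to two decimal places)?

840.29

Order: F (162/4=40.50) > C (239/14=17.07) > D (231/17=13.59) > A (59/5=11.80) > G (142/27=5.26) > B (34/28=1.21) > E (27/34=0.79)
Fill: take F (4 @ 162) → take C (14 @ 239) → take D (17 @ 231) → take A (5 @ 59) → take G (27 @ 142) → take 6/28 of B → 7.29; 73/73 used.
Total value = 840.29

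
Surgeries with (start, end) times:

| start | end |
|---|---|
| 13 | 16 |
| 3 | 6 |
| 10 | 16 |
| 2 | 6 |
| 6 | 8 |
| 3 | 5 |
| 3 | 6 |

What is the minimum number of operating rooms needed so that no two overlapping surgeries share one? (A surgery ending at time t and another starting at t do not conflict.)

4

Count concurrent intervals with a sweep; the peak is the room count.
starts: [2, 3, 3, 3, 6, 10, 13]
ends:   [5, 6, 6, 6, 8, 16, 16]
s2→1 s3→2 s3→3 s3→4  — peak 4.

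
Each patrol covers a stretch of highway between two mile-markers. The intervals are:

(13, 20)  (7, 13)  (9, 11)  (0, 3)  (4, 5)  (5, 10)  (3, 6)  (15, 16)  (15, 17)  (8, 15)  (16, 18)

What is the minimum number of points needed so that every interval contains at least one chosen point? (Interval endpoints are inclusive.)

4

Sort by right endpoint; whenever an interval is uncovered, place a point at its right end.
By right end: [0,3]  [4,5]  [3,6]  [5,10]  [9,11]  [7,13]  [8,15]  [15,16]  [15,17]  [16,18]  [13,20]
[0,3] uncovered → point at 3; [4,5] uncovered → point at 5; [9,11] uncovered → point at 11; [15,16] uncovered → point at 16.
Points: 3, 5, 11, 16 (4 total).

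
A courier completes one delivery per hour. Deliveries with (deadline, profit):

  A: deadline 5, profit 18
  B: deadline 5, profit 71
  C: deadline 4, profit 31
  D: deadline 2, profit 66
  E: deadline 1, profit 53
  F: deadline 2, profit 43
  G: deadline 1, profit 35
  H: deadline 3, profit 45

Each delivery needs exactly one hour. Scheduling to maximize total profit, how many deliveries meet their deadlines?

5

By profit: B(d5,71), D(d2,66), E(d1,53), H(d3,45), F(d2,43), G(d1,35), C(d4,31), A(d5,18)
B→slot 5; D→slot 2; E→slot 1; H→slot 3; F skipped; G skipped; C→slot 4; A skipped.
5 of 8 scheduled.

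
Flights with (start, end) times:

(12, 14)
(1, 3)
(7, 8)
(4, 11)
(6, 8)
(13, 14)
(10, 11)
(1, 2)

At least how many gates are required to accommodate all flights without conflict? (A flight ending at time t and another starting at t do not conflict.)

3

Events (time:±→running): 1:+→1 1:+→2 2:-→1 3:-→0 4:+→1 6:+→2 7:+→3 … peak 3.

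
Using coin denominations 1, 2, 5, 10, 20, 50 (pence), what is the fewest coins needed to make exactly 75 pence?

Greedy: take as many of the largest coin as possible, then repeat with the remainder.
75 − 1×50→25 − 1×20→5 − 1×5→0
Total coins = 1 + 1 + 1 = 3

3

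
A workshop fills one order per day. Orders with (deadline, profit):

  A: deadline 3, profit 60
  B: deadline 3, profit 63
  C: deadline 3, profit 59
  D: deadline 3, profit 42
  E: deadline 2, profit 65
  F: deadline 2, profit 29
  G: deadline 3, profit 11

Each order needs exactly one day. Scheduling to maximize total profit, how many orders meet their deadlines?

3

Profit order: E=65 B=63 A=60 C=59 D=42 F=29 G=11
Assign: E→slot 2, B→slot 3, A→slot 1, C skipped, D skipped, F skipped, G skipped.
Slots: [1:A] [2:E] [3:B]
3 of 7 scheduled.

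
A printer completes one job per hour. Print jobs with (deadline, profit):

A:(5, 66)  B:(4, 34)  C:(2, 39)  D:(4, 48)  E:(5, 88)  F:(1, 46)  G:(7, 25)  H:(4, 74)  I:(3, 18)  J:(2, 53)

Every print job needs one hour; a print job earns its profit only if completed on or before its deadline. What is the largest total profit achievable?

Sort by profit descending; place each in the latest free slot ≤ its deadline.
Profit order: E=88 H=74 A=66 J=53 D=48 F=46 C=39 B=34 G=25 I=18
Assign: E→slot 5, H→slot 4, A→slot 3, J→slot 2, D→slot 1, F skipped, C skipped, B skipped, G→slot 7, I skipped.
Slots: [1:D] [2:J] [3:A] [4:H] [5:E] [7:G]
Profit = 48 + 53 + 66 + 74 + 88 + 25 = 354

354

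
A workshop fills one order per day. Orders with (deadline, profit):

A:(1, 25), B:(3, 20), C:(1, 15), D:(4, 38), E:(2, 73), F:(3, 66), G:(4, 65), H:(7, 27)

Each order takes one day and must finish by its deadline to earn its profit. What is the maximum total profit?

By profit: E(d2,73), F(d3,66), G(d4,65), D(d4,38), H(d7,27), A(d1,25), B(d3,20), C(d1,15)
E→slot 2; F→slot 3; G→slot 4; D→slot 1; H→slot 7; A skipped; B skipped; C skipped.
Profit = 38 + 73 + 66 + 65 + 27 = 269

269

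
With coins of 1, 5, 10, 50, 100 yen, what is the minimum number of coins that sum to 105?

105 − 1×100→5 − 1×5→0
Total coins = 1 + 1 = 2

2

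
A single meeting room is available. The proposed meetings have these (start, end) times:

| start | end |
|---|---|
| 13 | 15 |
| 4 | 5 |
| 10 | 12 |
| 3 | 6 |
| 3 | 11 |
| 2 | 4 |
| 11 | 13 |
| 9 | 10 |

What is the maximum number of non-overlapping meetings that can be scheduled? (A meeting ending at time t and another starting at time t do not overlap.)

5

Greedy by earliest finish: after sorting by end time, pick each interval compatible with the last pick.
Sorted by end: (2,4)  (4,5)  (3,6)  (9,10)  (3,11)  (10,12)  (11,13)  (13,15)
take (2,4); take (4,5); take (9,10); take (10,12); take (13,15).
Selected 5 meetings.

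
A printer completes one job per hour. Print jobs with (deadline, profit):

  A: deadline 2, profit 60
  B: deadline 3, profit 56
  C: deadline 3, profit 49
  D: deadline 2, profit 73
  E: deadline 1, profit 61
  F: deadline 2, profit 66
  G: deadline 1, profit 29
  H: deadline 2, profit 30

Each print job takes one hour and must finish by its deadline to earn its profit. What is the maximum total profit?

Take jobs in profit order; each goes to the latest open slot no later than its deadline.
By profit: D(d2,73), F(d2,66), E(d1,61), A(d2,60), B(d3,56), C(d3,49), H(d2,30), G(d1,29)
D→slot 2; F→slot 1; E skipped; A skipped; B→slot 3; C skipped; H skipped; G skipped.
Profit = 66 + 73 + 56 = 195

195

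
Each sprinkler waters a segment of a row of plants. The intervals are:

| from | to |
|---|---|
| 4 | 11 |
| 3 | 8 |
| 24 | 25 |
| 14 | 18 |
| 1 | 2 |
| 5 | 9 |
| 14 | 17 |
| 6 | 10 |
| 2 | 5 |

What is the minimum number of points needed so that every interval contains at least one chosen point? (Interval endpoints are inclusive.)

Process intervals by earliest right end; each time one isn't hit yet, stab at its right endpoint.
By right end: [1,2]  [2,5]  [3,8]  [5,9]  [6,10]  [4,11]  [14,17]  [14,18]  [24,25]
[1,2] uncovered → point at 2; [3,8] uncovered → point at 8; [14,17] uncovered → point at 17; [24,25] uncovered → point at 25.
Points: 2, 8, 17, 25 (4 total).

4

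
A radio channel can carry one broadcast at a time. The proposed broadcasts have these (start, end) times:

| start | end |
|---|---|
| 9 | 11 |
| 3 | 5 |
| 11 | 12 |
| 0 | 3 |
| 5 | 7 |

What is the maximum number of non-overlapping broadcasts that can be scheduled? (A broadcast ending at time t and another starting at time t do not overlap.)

Greedy by earliest finish: after sorting by end time, pick each interval compatible with the last pick.
By end time: (0,3), (3,5), (5,7), (9,11), (11,12).
Pick (0,3); next start ≥ 3 → (3,5); next start ≥ 5 → (5,7); next start ≥ 7 → (9,11); next start ≥ 11 → (11,12).
Selected 5 broadcasts.

5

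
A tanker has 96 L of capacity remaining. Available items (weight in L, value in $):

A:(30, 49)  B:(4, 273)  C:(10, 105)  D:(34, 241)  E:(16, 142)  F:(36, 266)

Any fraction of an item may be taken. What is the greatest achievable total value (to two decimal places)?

Sort by value per unit weight and fill in that order.
Ratios (sorted): B 68.25, C 10.50, E 8.88, F 7.39, D 7.09, A 1.63
take B (4 @ 273); take C (10 @ 105); take E (16 @ 142); take F (36 @ 266); take 30/34 of D → 212.65. Capacity used 96/96.
Total value = 998.65

998.65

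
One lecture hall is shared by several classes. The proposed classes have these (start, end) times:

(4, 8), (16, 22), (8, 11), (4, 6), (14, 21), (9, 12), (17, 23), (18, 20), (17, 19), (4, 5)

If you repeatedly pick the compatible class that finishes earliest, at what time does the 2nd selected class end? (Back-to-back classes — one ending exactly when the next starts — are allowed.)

Order by finish time; keep every interval that doesn't clash with the previous kept one.
Sorted by end: (4,5)  (4,6)  (4,8)  (8,11)  (9,12)  (17,19)  (18,20)  (14,21)  (16,22)  (17,23)
take (4,5); take (8,11); take (17,19); skip (18,20); skip (17,23).
Selected: (4,5) (8,11) (17,19)

11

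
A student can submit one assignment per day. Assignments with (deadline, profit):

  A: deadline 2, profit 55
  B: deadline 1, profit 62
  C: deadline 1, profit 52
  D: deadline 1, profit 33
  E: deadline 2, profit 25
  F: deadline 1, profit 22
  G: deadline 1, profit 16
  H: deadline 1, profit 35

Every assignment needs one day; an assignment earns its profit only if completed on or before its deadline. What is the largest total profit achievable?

Sort by profit descending; place each in the latest free slot ≤ its deadline.
By profit: B(d1,62), A(d2,55), C(d1,52), H(d1,35), D(d1,33), E(d2,25), F(d1,22), G(d1,16)
B→slot 1; A→slot 2; C skipped; H skipped; D skipped; E skipped; F skipped; G skipped.
Profit = 62 + 55 = 117

117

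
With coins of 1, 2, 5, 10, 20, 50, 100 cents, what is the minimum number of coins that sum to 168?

6

168 = 1×100 + 1×50 + 1×10 + 1×5 + 1×2 + 1×1
Total coins = 1 + 1 + 1 + 1 + 1 + 1 = 6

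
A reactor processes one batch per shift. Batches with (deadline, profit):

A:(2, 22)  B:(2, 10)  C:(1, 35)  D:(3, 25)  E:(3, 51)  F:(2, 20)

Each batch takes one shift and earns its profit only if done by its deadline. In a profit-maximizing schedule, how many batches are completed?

3

Take jobs in profit order; each goes to the latest open slot no later than its deadline.
By profit: E(d3,51), C(d1,35), D(d3,25), A(d2,22), F(d2,20), B(d2,10)
E→slot 3; C→slot 1; D→slot 2; A skipped; F skipped; B skipped.
3 of 6 scheduled.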